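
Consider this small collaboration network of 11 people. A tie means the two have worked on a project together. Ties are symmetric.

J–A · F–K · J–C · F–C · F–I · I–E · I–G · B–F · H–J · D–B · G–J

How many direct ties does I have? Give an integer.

I is directly tied to E, F, and G. That is 3 neighbors, so the degree of I is 3.

3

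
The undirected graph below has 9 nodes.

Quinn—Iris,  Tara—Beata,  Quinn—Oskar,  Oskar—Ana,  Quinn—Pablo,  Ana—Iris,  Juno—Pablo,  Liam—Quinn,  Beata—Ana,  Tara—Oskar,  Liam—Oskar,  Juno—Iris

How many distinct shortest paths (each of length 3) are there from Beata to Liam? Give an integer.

2

The shortest distance is 3. The length-3 paths are: Beata–Tara–Oskar–Liam; Beata–Ana–Oskar–Liam.
That gives 2 distinct shortest paths.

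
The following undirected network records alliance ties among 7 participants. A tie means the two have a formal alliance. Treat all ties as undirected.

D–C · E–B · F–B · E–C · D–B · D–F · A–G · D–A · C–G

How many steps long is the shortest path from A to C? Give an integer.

One shortest route is A – G – C, which uses 2 edges, and A and C are not directly tied, so nothing shorter exists. So d(A,C) = 2.

2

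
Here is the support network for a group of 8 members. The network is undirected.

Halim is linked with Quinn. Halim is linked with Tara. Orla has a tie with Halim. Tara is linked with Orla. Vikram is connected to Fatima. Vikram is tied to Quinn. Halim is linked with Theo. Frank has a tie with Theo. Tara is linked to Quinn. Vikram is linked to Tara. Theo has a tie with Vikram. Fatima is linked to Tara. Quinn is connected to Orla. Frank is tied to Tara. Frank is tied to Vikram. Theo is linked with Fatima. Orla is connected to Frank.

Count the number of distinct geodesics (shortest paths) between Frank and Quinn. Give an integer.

The shortest distance is 2. The length-2 paths are: Frank–Orla–Quinn; Frank–Tara–Quinn; Frank–Vikram–Quinn.
That gives 3 distinct shortest paths.

3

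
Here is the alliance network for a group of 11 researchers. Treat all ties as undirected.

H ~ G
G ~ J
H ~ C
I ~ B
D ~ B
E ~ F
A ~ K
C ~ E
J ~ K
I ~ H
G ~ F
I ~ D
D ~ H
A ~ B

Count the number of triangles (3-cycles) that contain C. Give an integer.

C's neighbors are E and H, but none of them are tied to each other, so no triangle contains C.

0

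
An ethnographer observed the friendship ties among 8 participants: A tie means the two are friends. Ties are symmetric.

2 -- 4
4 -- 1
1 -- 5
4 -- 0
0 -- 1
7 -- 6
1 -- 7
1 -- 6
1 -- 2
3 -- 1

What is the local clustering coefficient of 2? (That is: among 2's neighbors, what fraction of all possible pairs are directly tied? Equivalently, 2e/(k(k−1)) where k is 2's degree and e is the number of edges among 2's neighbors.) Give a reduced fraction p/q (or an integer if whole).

2's neighbors: 1 and 4 (k = 2).
Possible neighbor pairs: C(2,2) = 1. Edges among them: 1–4 → e = 1.
Clustering(2) = 1/1.

1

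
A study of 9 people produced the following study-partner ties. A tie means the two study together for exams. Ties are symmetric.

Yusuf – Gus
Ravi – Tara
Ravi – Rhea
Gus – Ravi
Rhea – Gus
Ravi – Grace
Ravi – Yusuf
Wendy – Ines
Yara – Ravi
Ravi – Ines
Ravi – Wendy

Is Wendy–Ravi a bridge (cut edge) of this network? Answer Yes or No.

No

Even without that edge, Wendy still reaches Ravi via Wendy – Ines – Ravi, so the network stays connected. Not a bridge.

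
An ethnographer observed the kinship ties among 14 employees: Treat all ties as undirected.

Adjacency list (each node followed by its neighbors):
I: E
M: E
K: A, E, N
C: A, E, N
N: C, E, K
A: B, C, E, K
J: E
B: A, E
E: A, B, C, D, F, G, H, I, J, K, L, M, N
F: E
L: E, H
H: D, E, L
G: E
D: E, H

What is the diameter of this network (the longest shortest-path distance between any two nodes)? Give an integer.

Eccentricity of each node (its greatest distance to any other): A:2, B:2, C:2, D:2, E:1, F:2, G:2, H:2, I:2, J:2, K:2, L:2, M:2, N:2.
The maximum eccentricity is 2, realized for instance by the pair K–D via K – E – D. So the diameter is 2.

2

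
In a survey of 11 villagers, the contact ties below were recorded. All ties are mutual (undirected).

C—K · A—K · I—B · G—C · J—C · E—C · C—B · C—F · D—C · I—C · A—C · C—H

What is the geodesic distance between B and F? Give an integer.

One shortest route is B – C – F, which uses 2 edges, and B and F are not directly tied, so nothing shorter exists. So d(B,F) = 2.

2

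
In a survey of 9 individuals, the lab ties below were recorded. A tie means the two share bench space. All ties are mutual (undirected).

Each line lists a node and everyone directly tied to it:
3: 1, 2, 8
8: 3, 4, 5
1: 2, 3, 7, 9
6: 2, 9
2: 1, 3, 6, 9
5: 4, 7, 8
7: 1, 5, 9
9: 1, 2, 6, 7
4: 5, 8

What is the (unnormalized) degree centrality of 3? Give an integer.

3

3 is directly tied to 1, 2, and 8. That is 3 neighbors, so the degree of 3 is 3.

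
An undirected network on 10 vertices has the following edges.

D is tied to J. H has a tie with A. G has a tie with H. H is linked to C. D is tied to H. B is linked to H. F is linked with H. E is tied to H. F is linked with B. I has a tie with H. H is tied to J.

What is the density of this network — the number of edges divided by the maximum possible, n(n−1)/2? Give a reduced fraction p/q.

11/45

There are 11 edges and 10 nodes, so the maximum possible is C(10,2) = 45.
Density = 11/45.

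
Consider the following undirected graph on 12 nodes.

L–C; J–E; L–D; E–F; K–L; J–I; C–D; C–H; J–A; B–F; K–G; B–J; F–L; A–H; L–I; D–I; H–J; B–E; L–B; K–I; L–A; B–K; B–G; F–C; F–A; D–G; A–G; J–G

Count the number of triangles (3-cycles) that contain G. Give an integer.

G's neighbors: A, B, D, J, and K.
Neighbor pairs that are themselves tied: G–A–J; G–B–J; G–B–K. Each forms one triangle with G, for 3 in total.

3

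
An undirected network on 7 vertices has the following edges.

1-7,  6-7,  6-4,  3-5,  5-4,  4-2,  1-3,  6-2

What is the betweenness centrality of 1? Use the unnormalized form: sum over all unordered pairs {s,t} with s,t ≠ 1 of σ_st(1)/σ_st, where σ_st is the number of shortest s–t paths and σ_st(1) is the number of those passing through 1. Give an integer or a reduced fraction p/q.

Pairs whose geodesics pass through 1 — 3–6: 1/2; 3–7: 1; 5–7: 1/2.
All other pairs contribute 0.
Summing the contributions gives betweenness(1) = 2.

2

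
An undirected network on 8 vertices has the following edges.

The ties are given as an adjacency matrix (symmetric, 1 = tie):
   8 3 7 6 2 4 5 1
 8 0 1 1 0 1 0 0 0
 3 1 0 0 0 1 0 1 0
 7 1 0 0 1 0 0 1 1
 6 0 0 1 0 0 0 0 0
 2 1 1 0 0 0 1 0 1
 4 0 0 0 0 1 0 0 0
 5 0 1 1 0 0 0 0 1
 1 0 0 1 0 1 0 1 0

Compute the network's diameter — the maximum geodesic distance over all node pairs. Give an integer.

4

Eccentricity of each node (its greatest distance to any other): 1:2, 2:3, 3:3, 4:4, 5:3, 6:4, 7:3, 8:2.
The maximum eccentricity is 4, realized for instance by the pair 6–4 via 6 – 7 – 8 – 2 – 4. So the diameter is 4.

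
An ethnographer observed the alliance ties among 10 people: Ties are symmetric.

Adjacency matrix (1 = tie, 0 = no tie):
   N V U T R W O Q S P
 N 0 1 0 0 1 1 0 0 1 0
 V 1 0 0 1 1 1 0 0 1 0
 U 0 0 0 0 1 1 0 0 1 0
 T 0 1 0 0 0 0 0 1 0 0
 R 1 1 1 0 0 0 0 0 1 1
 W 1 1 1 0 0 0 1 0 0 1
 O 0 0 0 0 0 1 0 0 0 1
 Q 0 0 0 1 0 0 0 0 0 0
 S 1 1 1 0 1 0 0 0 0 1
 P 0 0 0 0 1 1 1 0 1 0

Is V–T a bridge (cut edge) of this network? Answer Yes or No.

Yes

Without the V–T edge there is no alternate route between V and T, so the network disconnects. It is a bridge.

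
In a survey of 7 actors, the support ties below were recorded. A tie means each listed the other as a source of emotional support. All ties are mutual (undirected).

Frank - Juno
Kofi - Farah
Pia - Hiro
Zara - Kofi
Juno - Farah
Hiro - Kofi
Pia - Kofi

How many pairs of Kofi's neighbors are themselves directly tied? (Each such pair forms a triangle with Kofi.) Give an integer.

Kofi's neighbors: Farah, Hiro, Pia, and Zara.
Neighbor pairs that are themselves tied: Kofi–Hiro–Pia. Each forms one triangle with Kofi, for 1 in total.

1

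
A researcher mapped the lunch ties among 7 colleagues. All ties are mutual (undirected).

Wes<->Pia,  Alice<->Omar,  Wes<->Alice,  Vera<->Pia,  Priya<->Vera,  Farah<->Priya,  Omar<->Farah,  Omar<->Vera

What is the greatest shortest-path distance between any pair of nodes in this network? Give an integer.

3

Eccentricity of each node (its greatest distance to any other): Alice:3, Farah:3, Omar:2, Pia:3, Priya:3, Vera:2, Wes:3.
The maximum eccentricity is 3, realized for instance by the pair Pia–Farah via Pia – Vera – Omar – Farah. So the diameter is 3.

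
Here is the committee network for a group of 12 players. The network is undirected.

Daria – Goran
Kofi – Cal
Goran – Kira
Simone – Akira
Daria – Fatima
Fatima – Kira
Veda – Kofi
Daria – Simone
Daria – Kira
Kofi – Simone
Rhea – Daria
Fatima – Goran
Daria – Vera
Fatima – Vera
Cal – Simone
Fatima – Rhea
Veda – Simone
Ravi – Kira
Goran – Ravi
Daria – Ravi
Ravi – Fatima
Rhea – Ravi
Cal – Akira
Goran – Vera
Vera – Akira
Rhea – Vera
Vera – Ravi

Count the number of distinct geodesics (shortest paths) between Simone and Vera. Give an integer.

The shortest distance is 2. The length-2 paths are: Simone–Akira–Vera; Simone–Daria–Vera.
That gives 2 distinct shortest paths.

2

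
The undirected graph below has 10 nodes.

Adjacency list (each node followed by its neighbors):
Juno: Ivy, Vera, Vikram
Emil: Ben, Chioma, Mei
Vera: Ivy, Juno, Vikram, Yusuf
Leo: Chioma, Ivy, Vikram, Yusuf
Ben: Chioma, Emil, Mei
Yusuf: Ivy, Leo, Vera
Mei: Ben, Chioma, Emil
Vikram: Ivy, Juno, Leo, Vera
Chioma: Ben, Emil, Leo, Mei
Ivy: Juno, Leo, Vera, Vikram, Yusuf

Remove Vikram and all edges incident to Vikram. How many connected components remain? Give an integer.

Vikram's neighbors (Ivy, Juno, Leo, and Vera) remain reachable from one another through other ties, so the rest of the network stays in one piece.

1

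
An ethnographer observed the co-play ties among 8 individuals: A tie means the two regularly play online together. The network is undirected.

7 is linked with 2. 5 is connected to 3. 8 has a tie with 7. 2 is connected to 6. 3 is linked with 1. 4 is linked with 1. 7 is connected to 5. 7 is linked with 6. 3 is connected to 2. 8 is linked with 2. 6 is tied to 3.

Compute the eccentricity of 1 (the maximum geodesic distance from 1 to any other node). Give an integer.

Distances from 1: 2:2, 3:1, 4:1, 5:2, 6:2, 7:3, 8:3.
The largest is 3 (to 8 and 7), so the eccentricity of 1 is 3.

3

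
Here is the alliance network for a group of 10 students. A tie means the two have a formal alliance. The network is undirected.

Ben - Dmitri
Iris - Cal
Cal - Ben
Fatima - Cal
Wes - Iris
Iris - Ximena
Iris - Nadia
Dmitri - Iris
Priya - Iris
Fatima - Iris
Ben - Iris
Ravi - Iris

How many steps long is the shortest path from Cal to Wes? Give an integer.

One shortest route is Cal – Iris – Wes, which uses 2 edges, and Cal and Wes are not directly tied, so nothing shorter exists. So d(Cal,Wes) = 2.

2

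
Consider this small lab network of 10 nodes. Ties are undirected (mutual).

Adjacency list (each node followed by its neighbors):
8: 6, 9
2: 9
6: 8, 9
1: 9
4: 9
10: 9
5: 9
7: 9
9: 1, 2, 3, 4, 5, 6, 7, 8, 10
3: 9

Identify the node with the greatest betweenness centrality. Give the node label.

9

Unnormalized betweenness of each node: 1:0, 2:0, 3:0, 4:0, 5:0, 6:0, 7:0, 8:0, 9:35, 10:0.
9 has the largest value, 35, making it the main broker — the node through which the most shortest paths run.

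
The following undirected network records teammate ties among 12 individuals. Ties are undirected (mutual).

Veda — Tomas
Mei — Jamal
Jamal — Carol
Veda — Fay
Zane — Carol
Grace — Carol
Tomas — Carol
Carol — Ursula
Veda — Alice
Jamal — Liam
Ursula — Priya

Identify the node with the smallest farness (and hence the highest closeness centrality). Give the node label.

Farness (sum of distances to all others) for each node — Alice:39, Carol:19, Fay:39, Grace:29, Jamal:25, Liam:35, Mei:35, Priya:37, Tomas:23, Ursula:27, Veda:29, Zane:29.
The smallest farness is 19, for Carol, so Carol has the highest closeness.

Carol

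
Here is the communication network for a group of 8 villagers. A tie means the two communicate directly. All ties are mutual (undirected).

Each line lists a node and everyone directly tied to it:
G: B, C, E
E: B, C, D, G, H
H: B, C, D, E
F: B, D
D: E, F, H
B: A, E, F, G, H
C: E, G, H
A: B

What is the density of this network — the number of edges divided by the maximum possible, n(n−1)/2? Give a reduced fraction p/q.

There are 13 edges and 8 nodes, so the maximum possible is C(8,2) = 28.
Density = 13/28.

13/28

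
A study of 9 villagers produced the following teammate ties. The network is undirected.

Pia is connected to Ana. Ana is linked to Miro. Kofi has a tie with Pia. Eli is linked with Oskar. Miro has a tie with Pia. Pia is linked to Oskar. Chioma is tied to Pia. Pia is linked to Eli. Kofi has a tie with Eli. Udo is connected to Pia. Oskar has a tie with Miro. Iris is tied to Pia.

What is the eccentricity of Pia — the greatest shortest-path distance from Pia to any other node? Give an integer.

Distances from Pia: Ana:1, Chioma:1, Eli:1, Iris:1, Kofi:1, Miro:1, Oskar:1, Udo:1.
The largest is 1 (to Ana, Iris, Kofi, Chioma, Miro, Udo, Oskar, and Eli), so the eccentricity of Pia is 1.

1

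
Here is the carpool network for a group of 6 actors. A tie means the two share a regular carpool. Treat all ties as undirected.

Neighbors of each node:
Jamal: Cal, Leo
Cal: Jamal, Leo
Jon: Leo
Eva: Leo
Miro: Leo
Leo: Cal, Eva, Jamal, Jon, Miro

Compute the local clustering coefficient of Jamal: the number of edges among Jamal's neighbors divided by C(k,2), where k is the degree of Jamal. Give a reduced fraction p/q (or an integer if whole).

1

Jamal's neighbors: Cal and Leo (k = 2).
Possible neighbor pairs: C(2,2) = 1. Edges among them: Cal–Leo → e = 1.
Clustering(Jamal) = 1/1.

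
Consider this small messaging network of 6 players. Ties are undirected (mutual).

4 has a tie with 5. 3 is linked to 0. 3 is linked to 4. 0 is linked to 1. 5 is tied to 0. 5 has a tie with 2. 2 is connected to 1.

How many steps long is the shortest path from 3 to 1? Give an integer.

One shortest route is 3 – 0 – 1, which uses 2 edges, and 3 and 1 are not directly tied, so nothing shorter exists. So d(3,1) = 2.

2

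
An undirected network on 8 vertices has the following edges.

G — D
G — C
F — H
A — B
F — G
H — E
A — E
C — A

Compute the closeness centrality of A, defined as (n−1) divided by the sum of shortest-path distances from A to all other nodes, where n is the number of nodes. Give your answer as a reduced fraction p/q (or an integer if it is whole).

7/13

Distances from A: B:1, C:1, D:3, E:1, F:3, G:2, H:2. Sum = 13.
n = 8, so closeness = 7/13.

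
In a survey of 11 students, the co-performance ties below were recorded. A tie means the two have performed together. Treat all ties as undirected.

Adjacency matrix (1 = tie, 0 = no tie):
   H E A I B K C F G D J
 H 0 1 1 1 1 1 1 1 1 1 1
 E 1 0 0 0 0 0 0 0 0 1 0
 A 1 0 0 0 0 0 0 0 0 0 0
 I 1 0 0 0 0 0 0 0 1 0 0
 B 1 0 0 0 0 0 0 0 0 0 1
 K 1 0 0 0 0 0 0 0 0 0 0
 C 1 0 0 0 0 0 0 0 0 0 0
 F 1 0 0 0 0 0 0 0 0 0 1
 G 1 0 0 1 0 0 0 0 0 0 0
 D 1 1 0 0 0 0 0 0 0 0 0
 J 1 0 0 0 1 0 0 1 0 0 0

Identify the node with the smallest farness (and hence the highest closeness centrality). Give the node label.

H

Farness (sum of distances to all others) for each node — A:19, B:18, C:19, D:18, E:18, F:18, G:18, H:10, I:18, J:17, K:19.
The smallest farness is 10, for H, so H has the highest closeness.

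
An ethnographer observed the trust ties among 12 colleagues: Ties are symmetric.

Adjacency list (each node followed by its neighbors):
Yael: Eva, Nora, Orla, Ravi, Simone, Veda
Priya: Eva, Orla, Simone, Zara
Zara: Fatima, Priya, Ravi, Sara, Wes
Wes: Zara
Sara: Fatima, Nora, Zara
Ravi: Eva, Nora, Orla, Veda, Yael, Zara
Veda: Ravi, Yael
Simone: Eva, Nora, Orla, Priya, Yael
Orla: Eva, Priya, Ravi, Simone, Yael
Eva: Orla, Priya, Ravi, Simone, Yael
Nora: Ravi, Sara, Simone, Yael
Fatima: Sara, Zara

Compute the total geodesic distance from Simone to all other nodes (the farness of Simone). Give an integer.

Distances from Simone: Eva:1, Fatima:3, Nora:1, Orla:1, Priya:1, Ravi:2, Sara:2, Veda:2, Wes:3, Yael:1, Zara:2.
Sum = 1 + 3 + 1 + 1 + 1 + 2 + 2 + 2 + 3 + 1 + 2 = 19.

19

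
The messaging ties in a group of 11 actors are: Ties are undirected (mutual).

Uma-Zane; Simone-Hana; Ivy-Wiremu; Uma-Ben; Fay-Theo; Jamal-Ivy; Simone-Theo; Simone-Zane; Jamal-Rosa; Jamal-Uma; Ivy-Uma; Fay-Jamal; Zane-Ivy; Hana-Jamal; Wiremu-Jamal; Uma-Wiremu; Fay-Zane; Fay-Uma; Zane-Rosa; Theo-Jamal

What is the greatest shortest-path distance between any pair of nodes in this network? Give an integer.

3

Eccentricity of each node (its greatest distance to any other): Ben:3, Fay:2, Hana:3, Ivy:2, Jamal:2, Rosa:3, Simone:3, Theo:3, Uma:2, Wiremu:3, Zane:2.
The maximum eccentricity is 3, realized for instance by the pair Ben–Rosa via Ben – Uma – Jamal – Rosa. So the diameter is 3.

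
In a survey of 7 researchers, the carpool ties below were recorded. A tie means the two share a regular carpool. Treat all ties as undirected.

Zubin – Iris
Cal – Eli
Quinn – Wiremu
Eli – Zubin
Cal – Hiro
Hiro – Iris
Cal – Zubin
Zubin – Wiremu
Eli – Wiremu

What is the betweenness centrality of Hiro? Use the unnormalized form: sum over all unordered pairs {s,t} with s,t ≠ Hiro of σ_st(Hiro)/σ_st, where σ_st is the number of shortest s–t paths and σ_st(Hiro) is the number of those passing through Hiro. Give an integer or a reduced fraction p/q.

Pairs whose geodesics pass through Hiro — Cal–Iris: 1/2.
All other pairs contribute 0.
Summing the contributions gives betweenness(Hiro) = 1/2.

1/2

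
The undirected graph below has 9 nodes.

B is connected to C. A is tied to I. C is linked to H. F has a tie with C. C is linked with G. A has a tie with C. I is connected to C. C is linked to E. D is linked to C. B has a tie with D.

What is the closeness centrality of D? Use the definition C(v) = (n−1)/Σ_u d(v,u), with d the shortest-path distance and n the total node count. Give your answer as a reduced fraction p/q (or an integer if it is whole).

4/7

Distances from D: A:2, B:1, C:1, E:2, F:2, G:2, H:2, I:2. Sum = 14.
n = 9, so closeness = 8/14 = 4/7.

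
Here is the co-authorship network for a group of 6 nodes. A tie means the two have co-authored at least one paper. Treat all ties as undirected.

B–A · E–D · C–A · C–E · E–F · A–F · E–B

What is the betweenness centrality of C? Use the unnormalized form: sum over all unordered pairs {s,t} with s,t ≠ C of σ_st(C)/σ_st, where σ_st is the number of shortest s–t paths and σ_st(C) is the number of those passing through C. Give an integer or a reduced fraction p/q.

2/3

Pairs whose geodesics pass through C — D–A: 1/3; A–E: 1/3.
All other pairs contribute 0.
Summing the contributions gives betweenness(C) = 2/3.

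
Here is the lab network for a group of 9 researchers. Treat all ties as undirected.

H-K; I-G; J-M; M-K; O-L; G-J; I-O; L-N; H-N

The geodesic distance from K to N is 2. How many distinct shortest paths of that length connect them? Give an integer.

The shortest distance is 2, and the only length-2 path is K–H–N. So there is exactly 1 shortest path.

1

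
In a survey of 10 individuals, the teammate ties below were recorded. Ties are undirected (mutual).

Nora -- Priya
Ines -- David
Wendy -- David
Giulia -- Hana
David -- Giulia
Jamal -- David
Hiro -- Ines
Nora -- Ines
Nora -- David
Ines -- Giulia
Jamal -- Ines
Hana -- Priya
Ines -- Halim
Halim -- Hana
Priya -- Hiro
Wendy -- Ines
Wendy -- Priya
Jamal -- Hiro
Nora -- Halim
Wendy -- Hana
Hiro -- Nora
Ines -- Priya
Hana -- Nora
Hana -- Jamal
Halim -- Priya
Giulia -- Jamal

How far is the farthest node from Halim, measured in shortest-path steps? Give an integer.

Distances from Halim: David:2, Giulia:2, Hana:1, Hiro:2, Ines:1, Jamal:2, Nora:1, Priya:1, Wendy:2.
The largest is 2 (to Wendy, Hiro, David, Giulia, and Jamal), so the eccentricity of Halim is 2.

2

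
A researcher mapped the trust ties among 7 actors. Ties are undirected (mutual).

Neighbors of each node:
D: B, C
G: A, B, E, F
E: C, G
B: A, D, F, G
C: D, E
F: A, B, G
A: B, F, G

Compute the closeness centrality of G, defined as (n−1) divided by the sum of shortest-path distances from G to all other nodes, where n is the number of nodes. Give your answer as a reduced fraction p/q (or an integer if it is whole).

3/4

Distances from G: A:1, B:1, C:2, D:2, E:1, F:1. Sum = 8.
n = 7, so closeness = 6/8 = 3/4.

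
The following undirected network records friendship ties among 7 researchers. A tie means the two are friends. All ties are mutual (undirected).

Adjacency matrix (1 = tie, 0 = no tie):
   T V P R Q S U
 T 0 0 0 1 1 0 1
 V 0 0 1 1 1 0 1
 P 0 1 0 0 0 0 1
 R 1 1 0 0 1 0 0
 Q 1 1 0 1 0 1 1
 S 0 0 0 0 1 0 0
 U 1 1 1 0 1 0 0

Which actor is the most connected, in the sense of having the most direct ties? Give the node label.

Degrees — P:2, Q:5, R:3, S:1, T:3, U:4, V:4.
The maximum is 5, attained only by Q.

Q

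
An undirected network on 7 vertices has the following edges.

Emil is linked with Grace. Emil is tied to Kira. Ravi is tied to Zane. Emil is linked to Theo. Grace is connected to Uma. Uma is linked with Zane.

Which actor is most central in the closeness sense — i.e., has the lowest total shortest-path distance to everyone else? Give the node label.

Farness (sum of distances to all others) for each node — Emil:12, Grace:11, Kira:17, Ravi:20, Theo:17, Uma:12, Zane:15.
The smallest farness is 11, for Grace, so Grace has the highest closeness.

Grace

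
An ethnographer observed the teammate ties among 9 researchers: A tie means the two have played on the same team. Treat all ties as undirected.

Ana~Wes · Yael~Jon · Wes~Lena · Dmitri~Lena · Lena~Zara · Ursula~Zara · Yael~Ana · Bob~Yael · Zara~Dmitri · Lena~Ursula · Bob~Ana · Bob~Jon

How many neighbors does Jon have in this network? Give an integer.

2

Jon is directly tied to Bob and Yael. That is 2 neighbors, so the degree of Jon is 2.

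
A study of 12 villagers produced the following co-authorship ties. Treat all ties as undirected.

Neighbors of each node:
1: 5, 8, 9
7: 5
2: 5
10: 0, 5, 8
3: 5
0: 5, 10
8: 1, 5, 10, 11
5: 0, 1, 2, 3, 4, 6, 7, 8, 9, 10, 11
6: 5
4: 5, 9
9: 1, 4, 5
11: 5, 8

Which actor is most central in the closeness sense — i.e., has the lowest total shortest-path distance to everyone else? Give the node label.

5

Farness (sum of distances to all others) for each node — 0:20, 1:19, 2:21, 3:21, 4:20, 5:11, 6:21, 7:21, 8:18, 9:19, 10:19, 11:20.
The smallest farness is 11, for 5, so 5 has the highest closeness.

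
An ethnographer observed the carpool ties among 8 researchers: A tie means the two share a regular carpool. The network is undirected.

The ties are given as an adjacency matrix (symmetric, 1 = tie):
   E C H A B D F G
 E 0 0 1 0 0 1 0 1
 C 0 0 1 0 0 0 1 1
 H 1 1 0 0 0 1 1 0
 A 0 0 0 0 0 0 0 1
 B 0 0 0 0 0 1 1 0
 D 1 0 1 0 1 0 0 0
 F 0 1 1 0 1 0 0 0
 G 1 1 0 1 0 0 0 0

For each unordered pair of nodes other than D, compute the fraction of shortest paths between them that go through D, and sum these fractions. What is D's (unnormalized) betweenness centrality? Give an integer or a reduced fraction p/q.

5/2

Pairs whose geodesics pass through D — E–B: 1; H–B: 1/2; A–B: 1/2; B–G: 1/2.
All other pairs contribute 0.
Summing the contributions gives betweenness(D) = 5/2.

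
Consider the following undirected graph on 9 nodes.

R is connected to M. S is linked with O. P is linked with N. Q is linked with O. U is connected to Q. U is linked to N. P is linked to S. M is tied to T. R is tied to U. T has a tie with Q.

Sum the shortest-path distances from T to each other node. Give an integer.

18

Distances from T: M:1, N:3, O:2, P:4, Q:1, R:2, S:3, U:2.
Sum = 1 + 3 + 2 + 4 + 1 + 2 + 3 + 2 = 18.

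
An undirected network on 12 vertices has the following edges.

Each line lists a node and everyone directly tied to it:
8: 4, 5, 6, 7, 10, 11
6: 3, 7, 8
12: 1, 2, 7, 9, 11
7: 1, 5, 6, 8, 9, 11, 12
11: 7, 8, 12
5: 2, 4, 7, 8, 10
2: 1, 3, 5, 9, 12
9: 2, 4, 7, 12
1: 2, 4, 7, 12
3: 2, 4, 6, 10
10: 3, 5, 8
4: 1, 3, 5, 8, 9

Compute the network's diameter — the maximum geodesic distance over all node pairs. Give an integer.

3

Eccentricity of each node (its greatest distance to any other): 1:3, 2:2, 3:3, 4:2, 5:2, 6:2, 7:2, 8:2, 9:3, 10:3, 11:3, 12:3.
The maximum eccentricity is 3, realized for instance by the pair 3–11 via 3 – 6 – 7 – 11. So the diameter is 3.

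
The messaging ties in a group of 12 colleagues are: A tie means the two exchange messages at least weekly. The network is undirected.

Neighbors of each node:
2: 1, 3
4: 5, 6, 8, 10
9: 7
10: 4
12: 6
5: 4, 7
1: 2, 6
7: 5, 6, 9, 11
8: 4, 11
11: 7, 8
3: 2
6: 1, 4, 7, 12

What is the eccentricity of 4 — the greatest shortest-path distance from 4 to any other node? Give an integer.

Distances from 4: 1:2, 2:3, 3:4, 5:1, 6:1, 7:2, 8:1, 9:3, 10:1, 11:2, 12:2.
The largest is 4 (to 3), so the eccentricity of 4 is 4.

4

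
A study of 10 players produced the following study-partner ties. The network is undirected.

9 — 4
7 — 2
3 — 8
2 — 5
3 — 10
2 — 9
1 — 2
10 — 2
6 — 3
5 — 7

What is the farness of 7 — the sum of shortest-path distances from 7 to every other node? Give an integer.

22

Distances from 7: 1:2, 2:1, 3:3, 4:3, 5:1, 6:4, 8:4, 9:2, 10:2.
Sum = 2 + 1 + 3 + 3 + 1 + 4 + 4 + 2 + 2 = 22.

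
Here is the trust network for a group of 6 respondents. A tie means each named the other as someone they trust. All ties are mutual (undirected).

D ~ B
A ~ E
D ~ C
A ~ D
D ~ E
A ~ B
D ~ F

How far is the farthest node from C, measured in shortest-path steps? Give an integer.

Distances from C: A:2, B:2, D:1, E:2, F:2.
The largest is 2 (to E, A, B, and F), so the eccentricity of C is 2.

2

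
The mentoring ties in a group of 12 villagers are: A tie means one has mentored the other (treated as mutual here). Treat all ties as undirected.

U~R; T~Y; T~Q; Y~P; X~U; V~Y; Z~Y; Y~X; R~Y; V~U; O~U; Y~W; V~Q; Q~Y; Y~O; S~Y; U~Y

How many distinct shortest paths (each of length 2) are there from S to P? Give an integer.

The shortest distance is 2, and the only length-2 path is S–Y–P. So there is exactly 1 shortest path.

1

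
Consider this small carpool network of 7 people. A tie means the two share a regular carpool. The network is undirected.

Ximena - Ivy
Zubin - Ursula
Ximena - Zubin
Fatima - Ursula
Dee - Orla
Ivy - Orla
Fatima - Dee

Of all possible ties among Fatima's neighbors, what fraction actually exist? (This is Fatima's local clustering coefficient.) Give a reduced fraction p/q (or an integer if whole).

0

Fatima's neighbors: Dee and Ursula (k = 2).
Possible neighbor pairs: C(2,2) = 1. Edges among them: none → e = 0.
Clustering(Fatima) = 0/1.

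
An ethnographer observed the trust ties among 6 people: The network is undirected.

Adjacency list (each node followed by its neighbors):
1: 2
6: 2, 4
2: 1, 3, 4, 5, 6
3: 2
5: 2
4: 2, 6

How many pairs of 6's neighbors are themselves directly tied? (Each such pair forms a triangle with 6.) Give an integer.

6's neighbors: 2 and 4.
Neighbor pairs that are themselves tied: 6–2–4. Each forms one triangle with 6, for 1 in total.

1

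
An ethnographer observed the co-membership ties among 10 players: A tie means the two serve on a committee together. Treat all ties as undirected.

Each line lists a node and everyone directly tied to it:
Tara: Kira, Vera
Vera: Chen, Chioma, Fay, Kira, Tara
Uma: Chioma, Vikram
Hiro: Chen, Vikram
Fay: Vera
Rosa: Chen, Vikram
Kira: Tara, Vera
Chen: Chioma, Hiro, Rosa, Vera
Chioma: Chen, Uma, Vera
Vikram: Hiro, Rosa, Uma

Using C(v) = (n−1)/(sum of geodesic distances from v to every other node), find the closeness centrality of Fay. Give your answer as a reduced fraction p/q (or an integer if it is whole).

Distances from Fay: Chen:2, Chioma:2, Hiro:3, Kira:2, Rosa:3, Tara:2, Uma:3, Vera:1, Vikram:4. Sum = 22.
n = 10, so closeness = 9/22.

9/22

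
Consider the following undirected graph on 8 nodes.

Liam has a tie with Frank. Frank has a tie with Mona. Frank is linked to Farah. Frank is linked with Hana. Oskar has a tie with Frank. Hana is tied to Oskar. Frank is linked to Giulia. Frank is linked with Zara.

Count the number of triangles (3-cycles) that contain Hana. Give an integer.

Hana's neighbors: Frank and Oskar.
Neighbor pairs that are themselves tied: Hana–Frank–Oskar. Each forms one triangle with Hana, for 1 in total.

1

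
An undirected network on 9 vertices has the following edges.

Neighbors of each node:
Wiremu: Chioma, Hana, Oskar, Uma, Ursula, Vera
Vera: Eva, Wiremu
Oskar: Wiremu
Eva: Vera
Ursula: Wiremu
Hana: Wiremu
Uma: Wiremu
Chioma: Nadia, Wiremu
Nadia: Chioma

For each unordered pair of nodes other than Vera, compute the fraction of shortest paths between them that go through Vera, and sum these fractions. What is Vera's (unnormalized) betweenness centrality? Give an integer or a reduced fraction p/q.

Pairs whose geodesics pass through Vera — Hana–Eva: 1; Nadia–Eva: 1; Ursula–Eva: 1; Oskar–Eva: 1; Uma–Eva: 1; Wiremu–Eva: 1; Chioma–Eva: 1.
All other pairs contribute 0.
Summing the contributions gives betweenness(Vera) = 7.

7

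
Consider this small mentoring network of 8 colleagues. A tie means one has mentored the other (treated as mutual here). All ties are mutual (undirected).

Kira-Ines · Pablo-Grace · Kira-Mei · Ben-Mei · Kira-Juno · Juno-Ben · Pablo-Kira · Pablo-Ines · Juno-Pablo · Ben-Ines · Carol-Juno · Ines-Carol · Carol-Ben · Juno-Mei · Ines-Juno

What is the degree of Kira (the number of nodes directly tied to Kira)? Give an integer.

4

Kira is directly tied to Ines, Juno, Mei, and Pablo. That is 4 neighbors, so the degree of Kira is 4.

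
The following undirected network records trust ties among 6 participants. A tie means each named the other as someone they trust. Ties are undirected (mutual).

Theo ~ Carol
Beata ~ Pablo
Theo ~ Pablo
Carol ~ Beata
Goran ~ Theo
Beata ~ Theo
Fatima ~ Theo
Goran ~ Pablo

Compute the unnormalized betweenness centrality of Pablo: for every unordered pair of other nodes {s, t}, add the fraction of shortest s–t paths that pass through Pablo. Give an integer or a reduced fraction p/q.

Pairs whose geodesics pass through Pablo — Beata–Goran: 1/2.
All other pairs contribute 0.
Summing the contributions gives betweenness(Pablo) = 1/2.

1/2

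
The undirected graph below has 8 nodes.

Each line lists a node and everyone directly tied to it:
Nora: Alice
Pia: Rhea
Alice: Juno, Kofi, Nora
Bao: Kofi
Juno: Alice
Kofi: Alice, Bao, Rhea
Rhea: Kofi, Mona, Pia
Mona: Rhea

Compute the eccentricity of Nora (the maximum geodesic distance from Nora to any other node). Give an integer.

4

Distances from Nora: Alice:1, Bao:3, Juno:2, Kofi:2, Mona:4, Pia:4, Rhea:3.
The largest is 4 (to Pia and Mona), so the eccentricity of Nora is 4.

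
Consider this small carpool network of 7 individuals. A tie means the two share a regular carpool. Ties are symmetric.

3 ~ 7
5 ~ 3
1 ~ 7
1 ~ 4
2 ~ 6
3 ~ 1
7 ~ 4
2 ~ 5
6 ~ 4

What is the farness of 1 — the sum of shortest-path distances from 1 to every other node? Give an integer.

Distances from 1: 2:3, 3:1, 4:1, 5:2, 6:2, 7:1.
Sum = 3 + 1 + 1 + 2 + 2 + 1 = 10.

10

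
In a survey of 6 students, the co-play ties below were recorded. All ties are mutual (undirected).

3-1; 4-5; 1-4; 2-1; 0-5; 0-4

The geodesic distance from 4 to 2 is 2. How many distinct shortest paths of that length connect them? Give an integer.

1

The shortest distance is 2, and the only length-2 path is 4–1–2. So there is exactly 1 shortest path.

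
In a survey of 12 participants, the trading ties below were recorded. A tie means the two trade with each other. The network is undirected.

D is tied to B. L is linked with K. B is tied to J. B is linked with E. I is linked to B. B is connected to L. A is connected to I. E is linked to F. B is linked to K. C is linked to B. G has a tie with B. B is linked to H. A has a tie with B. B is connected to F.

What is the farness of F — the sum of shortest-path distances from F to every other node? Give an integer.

20

Distances from F: A:2, B:1, C:2, D:2, E:1, G:2, H:2, I:2, J:2, K:2, L:2.
Sum = 2 + 1 + 2 + 2 + 1 + 2 + 2 + 2 + 2 + 2 + 2 = 20.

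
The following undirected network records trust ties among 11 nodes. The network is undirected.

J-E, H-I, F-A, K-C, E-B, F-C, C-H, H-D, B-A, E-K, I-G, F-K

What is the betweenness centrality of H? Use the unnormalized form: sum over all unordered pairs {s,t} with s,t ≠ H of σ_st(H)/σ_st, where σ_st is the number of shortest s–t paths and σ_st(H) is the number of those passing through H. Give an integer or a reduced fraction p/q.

Pairs whose geodesics pass through H — A–I: 1; A–D: 1; A–G: 1; C–I: 1; C–D: 1; C–G: 1; E–I: 1; E–D: 1; E–G: 1; I–F: 1; I–D: 1; I–K: 1; I–B: 2/2; I–J: 1 … (+9 more pairs).
All other pairs contribute 0.
Summing the contributions gives betweenness(H) = 23.

23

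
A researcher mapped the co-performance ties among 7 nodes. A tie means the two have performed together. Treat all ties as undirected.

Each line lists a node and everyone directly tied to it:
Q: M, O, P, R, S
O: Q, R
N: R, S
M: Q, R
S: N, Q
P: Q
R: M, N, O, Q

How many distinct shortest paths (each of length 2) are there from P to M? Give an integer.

1

The shortest distance is 2, and the only length-2 path is P–Q–M. So there is exactly 1 shortest path.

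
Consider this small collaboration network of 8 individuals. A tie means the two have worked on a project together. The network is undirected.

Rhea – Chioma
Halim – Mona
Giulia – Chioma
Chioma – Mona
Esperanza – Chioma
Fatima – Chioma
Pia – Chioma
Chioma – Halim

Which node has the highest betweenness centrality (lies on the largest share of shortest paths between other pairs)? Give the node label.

Unnormalized betweenness of each node: Chioma:20, Esperanza:0, Fatima:0, Giulia:0, Halim:0, Mona:0, Pia:0, Rhea:0.
Chioma has the largest value, 20, making it the main broker — the node through which the most shortest paths run.

Chioma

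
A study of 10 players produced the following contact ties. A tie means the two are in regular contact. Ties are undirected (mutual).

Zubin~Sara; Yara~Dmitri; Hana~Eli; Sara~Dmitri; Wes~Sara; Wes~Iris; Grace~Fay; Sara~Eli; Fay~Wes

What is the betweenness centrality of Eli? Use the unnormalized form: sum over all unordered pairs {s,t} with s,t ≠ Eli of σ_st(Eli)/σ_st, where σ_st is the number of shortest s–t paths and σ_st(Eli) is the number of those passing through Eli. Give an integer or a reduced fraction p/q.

8

Pairs whose geodesics pass through Eli — Dmitri–Hana: 1; Sara–Hana: 1; Zubin–Hana: 1; Wes–Hana: 1; Yara–Hana: 1; Grace–Hana: 1; Fay–Hana: 1; Iris–Hana: 1.
All other pairs contribute 0.
Summing the contributions gives betweenness(Eli) = 8.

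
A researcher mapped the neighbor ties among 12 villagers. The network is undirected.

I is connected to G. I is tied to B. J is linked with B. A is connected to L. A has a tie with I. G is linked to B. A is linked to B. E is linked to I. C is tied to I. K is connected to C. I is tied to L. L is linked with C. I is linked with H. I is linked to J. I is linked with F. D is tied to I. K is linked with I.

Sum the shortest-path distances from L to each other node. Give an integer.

Distances from L: A:1, B:2, C:1, D:2, E:2, F:2, G:2, H:2, I:1, J:2, K:2.
Sum = 1 + 2 + 1 + 2 + 2 + 2 + 2 + 2 + 1 + 2 + 2 = 19.

19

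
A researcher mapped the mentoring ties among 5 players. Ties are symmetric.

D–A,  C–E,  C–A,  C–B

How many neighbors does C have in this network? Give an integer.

C is directly tied to A, B, and E. That is 3 neighbors, so the degree of C is 3.

3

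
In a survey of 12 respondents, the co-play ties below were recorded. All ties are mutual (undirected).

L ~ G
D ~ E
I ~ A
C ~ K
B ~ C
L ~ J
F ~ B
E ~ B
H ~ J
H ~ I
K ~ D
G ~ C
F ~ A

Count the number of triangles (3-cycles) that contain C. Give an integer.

0

C's neighbors are B, G, and K, but none of them are tied to each other, so no triangle contains C.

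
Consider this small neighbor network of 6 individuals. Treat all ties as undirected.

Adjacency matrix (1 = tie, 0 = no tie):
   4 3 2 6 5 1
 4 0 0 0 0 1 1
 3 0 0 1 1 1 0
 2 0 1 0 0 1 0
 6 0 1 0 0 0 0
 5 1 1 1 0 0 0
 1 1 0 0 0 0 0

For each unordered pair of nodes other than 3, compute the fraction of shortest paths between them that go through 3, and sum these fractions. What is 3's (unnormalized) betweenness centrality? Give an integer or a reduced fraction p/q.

Pairs whose geodesics pass through 3 — 4–6: 1; 2–6: 1; 6–5: 1; 6–1: 1.
All other pairs contribute 0.
Summing the contributions gives betweenness(3) = 4.

4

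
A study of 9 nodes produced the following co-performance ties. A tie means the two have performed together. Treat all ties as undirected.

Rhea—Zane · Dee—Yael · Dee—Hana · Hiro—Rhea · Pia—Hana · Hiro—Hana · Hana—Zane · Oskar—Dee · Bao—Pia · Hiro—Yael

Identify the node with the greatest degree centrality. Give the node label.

Degrees — Bao:1, Dee:3, Hana:4, Hiro:3, Oskar:1, Pia:2, Rhea:2, Yael:2, Zane:2.
The maximum is 4, attained only by Hana.

Hana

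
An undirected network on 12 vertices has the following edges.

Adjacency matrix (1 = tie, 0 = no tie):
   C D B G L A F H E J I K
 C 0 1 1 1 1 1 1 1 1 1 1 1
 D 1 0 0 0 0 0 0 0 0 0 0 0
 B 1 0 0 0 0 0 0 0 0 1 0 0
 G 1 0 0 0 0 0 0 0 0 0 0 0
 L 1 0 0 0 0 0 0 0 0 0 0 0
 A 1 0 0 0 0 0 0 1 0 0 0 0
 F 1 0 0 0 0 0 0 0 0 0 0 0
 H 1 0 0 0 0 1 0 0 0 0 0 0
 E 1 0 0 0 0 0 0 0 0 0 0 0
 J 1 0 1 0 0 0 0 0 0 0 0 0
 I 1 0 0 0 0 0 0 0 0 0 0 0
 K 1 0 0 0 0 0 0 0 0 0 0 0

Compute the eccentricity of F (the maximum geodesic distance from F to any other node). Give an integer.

Distances from F: A:2, B:2, C:1, D:2, E:2, G:2, H:2, I:2, J:2, K:2, L:2.
The largest is 2 (to D, B, G, L, A, H, E, J, I, and K), so the eccentricity of F is 2.

2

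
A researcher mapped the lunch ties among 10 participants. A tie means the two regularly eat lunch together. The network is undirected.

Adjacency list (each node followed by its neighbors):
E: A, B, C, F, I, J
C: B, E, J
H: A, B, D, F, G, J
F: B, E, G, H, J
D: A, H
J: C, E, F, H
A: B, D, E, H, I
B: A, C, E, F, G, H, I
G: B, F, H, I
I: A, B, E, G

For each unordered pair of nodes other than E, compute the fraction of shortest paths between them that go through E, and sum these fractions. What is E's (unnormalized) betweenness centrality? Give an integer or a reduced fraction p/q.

4

Pairs whose geodesics pass through E — J–I: 1; J–A: 1/2; J–B: 1/4; D–C: 1/4; I–F: 1/3; I–C: 1/2; A–F: 1/3; A–C: 1/2; F–C: 1/3.
All other pairs contribute 0.
Summing the contributions gives betweenness(E) = 4.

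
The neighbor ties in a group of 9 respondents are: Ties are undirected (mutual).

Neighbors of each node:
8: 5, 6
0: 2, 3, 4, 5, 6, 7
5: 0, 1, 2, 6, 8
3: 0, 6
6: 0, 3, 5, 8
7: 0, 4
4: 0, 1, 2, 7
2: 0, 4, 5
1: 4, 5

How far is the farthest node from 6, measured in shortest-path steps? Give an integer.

2

Distances from 6: 0:1, 1:2, 2:2, 3:1, 4:2, 5:1, 7:2, 8:1.
The largest is 2 (to 1, 2, 4, and 7), so the eccentricity of 6 is 2.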